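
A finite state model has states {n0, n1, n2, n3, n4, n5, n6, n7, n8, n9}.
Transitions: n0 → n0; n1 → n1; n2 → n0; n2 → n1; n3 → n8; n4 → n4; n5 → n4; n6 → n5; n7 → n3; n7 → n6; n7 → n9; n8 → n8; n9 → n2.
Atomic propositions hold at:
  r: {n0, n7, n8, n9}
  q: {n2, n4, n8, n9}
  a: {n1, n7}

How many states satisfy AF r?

AF r: least fixpoint, start Z0 = {n0, n7, n8, n9}, add states with every successor in Z. Z1 = {n0, n3, n7, n8, n9}; fixed.
Sat(AF r) = {n0, n3, n7, n8, n9}
|Sat(AF r)| = |{n0, n3, n7, n8, n9}| = 5.

5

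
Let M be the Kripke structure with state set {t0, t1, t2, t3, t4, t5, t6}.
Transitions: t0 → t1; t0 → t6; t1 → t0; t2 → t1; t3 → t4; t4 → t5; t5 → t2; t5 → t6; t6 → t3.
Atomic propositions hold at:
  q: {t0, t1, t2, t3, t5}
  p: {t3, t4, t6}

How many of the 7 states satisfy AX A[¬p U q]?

Sat(¬p) = {t0, t1, t2, t5}
A[¬p U q]: least fixpoint, start Z0 = Sat(q) = {t0, t1, t2, t3, t5}, add states in Sat(¬p) with every successor in Z. Already a fixed point.
Sat(A[¬p U q]) = {t0, t1, t2, t3, t5}
Sat(AX A[¬p U q]) = {s : every successor in {t0, t1, t2, t3, t5}} = {t1, t2, t4, t6}
|Sat(AX A[¬p U q])| = |{t1, t2, t4, t6}| = 4.

4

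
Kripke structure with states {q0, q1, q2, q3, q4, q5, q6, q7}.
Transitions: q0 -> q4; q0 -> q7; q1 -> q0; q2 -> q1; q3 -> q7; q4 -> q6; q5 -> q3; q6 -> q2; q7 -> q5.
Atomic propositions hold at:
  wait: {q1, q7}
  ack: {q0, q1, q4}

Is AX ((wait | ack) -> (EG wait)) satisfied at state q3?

No

Sat(wait | ack) = {q0, q1, q4, q7}
EG wait: greatest fixpoint, start Z0 = {q1, q7}, keep only states in Sat with some successor in Z. Z1 = ∅; fixed.
Sat(EG wait) = ∅
Sat((wait | ack) -> (EG wait)) = {q2, q3, q5, q6}
Sat(AX ((wait | ack) -> (EG wait))) = {s : every successor in {q2, q3, q5, q6}} = {q4, q5, q6, q7}
q3 ∉ Sat(AX ((wait | ack) -> (EG wait))) = {q4, q5, q6, q7}, so the formula does not hold at q3.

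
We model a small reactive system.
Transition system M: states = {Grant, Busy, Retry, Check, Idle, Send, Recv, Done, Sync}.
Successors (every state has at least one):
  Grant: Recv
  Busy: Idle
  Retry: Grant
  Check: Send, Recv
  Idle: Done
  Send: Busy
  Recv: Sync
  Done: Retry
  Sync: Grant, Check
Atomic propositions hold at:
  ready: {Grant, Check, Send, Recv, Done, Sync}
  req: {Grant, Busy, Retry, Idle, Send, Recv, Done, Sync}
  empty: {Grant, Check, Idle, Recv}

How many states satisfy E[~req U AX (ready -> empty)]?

Sat(~req) = {Check}
Sat(ready -> empty) = {Grant, Busy, Retry, Check, Idle, Recv}
Sat(AX (ready -> empty)) = {s : every successor in {Grant, Busy, Retry, Check, Idle, Recv}} = {Grant, Busy, Retry, Send, Done, Sync}
E[~req U AX (ready -> empty)]: least fixpoint, start Z0 = Sat(AX (ready -> empty)) = {Grant, Busy, Retry, Send, Done, Sync}, add states in Sat(~req) with some successor in Z. Z1 = {Grant, Busy, Retry, Check, Send, Done, Sync}; fixed.
Sat(E[~req U AX (ready -> empty)]) = {Grant, Busy, Retry, Check, Send, Done, Sync}
|Sat(E[~req U AX (ready -> empty)])| = |{Grant, Busy, Retry, Check, Send, Done, Sync}| = 7.

7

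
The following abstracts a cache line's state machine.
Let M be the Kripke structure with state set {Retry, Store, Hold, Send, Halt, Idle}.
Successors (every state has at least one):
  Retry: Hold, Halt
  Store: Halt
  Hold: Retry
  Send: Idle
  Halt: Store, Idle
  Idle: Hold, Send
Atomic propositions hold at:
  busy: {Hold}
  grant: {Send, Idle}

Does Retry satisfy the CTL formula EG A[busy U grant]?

No

A[busy U grant]: least fixpoint, start Z0 = Sat(grant) = {Send, Idle}, add states in Sat(busy) with every successor in Z. Already a fixed point.
Sat(A[busy U grant]) = {Send, Idle}
EG A[busy U grant]: greatest fixpoint, start Z0 = {Send, Idle}, keep only states in Sat with some successor in Z. Already a fixed point.
Sat(EG A[busy U grant]) = {Send, Idle}
Retry ∉ Sat(EG A[busy U grant]) = {Send, Idle}, so the formula does not hold at Retry.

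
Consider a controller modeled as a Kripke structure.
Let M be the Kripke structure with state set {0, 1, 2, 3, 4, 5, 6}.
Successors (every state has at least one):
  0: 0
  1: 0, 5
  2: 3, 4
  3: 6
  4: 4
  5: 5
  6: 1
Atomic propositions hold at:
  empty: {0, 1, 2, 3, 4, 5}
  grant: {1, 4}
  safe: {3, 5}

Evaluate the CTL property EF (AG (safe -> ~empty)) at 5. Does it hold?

No

Sat(~empty) = {6}
Sat(safe -> ~empty) = {0, 1, 2, 4, 6}
AG (safe -> ~empty): greatest fixpoint, start Z0 = {0, 1, 2, 4, 6}, keep only states in Sat with every successor in Z. Z1 = {0, 4, 6}; Z2 = {0, 4}; fixed.
Sat(AG (safe -> ~empty)) = {0, 4}
EF (AG (safe -> ~empty)): least fixpoint, start Z0 = {0, 4}, add states with some successor in Z. Z1 = {0, 1, 2, 4}; Z2 = {0, 1, 2, 4, 6}; Z3 = {0, 1, 2, 3, 4, 6}; fixed.
Sat(EF (AG (safe -> ~empty))) = {0, 1, 2, 3, 4, 6}
5 ∉ Sat(EF (AG (safe -> ~empty))) = {0, 1, 2, 3, 4, 6}, so the formula does not hold at 5.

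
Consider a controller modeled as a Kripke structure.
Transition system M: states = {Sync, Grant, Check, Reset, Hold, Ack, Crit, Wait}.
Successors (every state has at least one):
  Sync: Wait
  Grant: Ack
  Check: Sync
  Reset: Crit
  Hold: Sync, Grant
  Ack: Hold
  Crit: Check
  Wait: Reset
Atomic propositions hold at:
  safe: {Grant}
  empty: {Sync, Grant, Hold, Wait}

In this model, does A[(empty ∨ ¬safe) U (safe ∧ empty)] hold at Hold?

No

Sat(¬safe) = {Sync, Check, Reset, Hold, Ack, Crit, Wait}
Sat(empty ∨ ¬safe) = {Sync, Grant, Check, Reset, Hold, Ack, Crit, Wait}
Sat(safe ∧ empty) = {Grant}
A[(empty ∨ ¬safe) U (safe ∧ empty)]: least fixpoint, start Z0 = Sat((safe ∧ empty)) = {Grant}, add states in Sat(empty ∨ ¬safe) with every successor in Z. Already a fixed point.
Sat(A[(empty ∨ ¬safe) U (safe ∧ empty)]) = {Grant}
Hold ∉ Sat(A[(empty ∨ ¬safe) U (safe ∧ empty)]) = {Grant}, so the formula does not hold at Hold.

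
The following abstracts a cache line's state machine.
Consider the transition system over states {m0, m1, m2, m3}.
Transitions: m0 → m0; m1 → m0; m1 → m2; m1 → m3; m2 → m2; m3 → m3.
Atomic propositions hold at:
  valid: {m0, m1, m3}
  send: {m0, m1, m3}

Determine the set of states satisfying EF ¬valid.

Sat(¬valid) = {m2}
EF ¬valid: least fixpoint, start Z0 = {m2}, add states with some successor in Z. Z1 = {m1, m2}; fixed.
Sat(EF ¬valid) = {m1, m2}

{m1, m2}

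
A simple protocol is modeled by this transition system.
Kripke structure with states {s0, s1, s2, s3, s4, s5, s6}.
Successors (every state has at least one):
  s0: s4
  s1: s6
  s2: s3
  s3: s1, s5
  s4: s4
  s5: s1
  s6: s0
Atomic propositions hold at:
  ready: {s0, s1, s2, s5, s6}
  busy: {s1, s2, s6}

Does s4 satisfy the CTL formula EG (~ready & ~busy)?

Yes

Sat(~ready) = {s3, s4}
Sat(~busy) = {s0, s3, s4, s5}
Sat(~ready & ~busy) = {s3, s4}
EG (~ready & ~busy): greatest fixpoint, start Z0 = {s3, s4}, keep only states in Sat with some successor in Z. Z1 = {s4}; fixed.
Sat(EG (~ready & ~busy)) = {s4}
s4 ∈ Sat(EG (~ready & ~busy)) = {s4}, so the formula holds at s4.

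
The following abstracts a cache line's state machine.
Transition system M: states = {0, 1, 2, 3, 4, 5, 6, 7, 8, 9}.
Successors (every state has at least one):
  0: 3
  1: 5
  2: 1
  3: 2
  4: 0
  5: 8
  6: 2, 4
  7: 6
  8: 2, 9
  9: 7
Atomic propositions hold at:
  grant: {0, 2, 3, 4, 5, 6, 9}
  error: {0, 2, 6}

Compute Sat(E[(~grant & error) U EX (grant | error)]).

Sat(~grant) = {1, 7, 8}
Sat(~grant & error) = ∅
Sat(grant | error) = {0, 2, 3, 4, 5, 6, 9}
Sat(EX (grant | error)) = {s : some successor in {0, 2, 3, 4, 5, 6, 9}} = {0, 1, 3, 4, 6, 7, 8}
E[(~grant & error) U EX (grant | error)]: least fixpoint, start Z0 = Sat(EX (grant | error)) = {0, 1, 3, 4, 6, 7, 8}, add states in Sat(~grant & error) with some successor in Z. Already a fixed point.
Sat(E[(~grant & error) U EX (grant | error)]) = {0, 1, 3, 4, 6, 7, 8}

{0, 1, 3, 4, 6, 7, 8}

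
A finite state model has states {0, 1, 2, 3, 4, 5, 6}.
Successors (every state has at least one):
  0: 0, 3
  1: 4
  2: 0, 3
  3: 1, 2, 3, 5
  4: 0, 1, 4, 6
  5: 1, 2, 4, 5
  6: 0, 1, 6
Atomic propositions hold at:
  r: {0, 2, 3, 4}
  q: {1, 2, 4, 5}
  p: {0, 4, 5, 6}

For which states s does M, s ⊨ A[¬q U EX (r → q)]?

{1, 3, 4, 5, 6}

Sat(¬q) = {0, 3, 6}
Sat(r → q) = {1, 2, 4, 5, 6}
Sat(EX (r → q)) = {s : some successor in {1, 2, 4, 5, 6}} = {1, 3, 4, 5, 6}
A[¬q U EX (r → q)]: least fixpoint, start Z0 = Sat(EX (r → q)) = {1, 3, 4, 5, 6}, add states in Sat(¬q) with every successor in Z. Already a fixed point.
Sat(A[¬q U EX (r → q)]) = {1, 3, 4, 5, 6}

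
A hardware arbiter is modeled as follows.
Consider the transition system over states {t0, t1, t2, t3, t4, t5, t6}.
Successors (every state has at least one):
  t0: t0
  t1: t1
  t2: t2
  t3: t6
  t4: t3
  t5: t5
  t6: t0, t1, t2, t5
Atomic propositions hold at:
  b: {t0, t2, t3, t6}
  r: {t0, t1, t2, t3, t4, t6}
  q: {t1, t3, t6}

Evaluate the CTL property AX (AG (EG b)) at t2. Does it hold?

EG b: greatest fixpoint, start Z0 = {t0, t2, t3, t6}, keep only states in Sat with some successor in Z. Already a fixed point.
Sat(EG b) = {t0, t2, t3, t6}
AG (EG b): greatest fixpoint, start Z0 = {t0, t2, t3, t6}, keep only states in Sat with every successor in Z. Z1 = {t0, t2, t3}; Z2 = {t0, t2}; fixed.
Sat(AG (EG b)) = {t0, t2}
Sat(AX (AG (EG b))) = {s : every successor in {t0, t2}} = {t0, t2}
t2 ∈ Sat(AX (AG (EG b))) = {t0, t2}, so the formula holds at t2.

Yes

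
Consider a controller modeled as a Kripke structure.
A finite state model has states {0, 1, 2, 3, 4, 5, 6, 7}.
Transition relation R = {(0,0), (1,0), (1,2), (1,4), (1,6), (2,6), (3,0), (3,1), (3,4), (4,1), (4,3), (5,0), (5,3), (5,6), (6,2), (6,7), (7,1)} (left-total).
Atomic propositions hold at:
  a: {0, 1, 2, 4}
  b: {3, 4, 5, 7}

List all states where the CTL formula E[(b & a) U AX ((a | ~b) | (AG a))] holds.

{0, 1, 2, 3, 4, 7}

Sat(b & a) = {4}
Sat(~b) = {0, 1, 2, 6}
Sat(a | ~b) = {0, 1, 2, 4, 6}
AG a: greatest fixpoint, start Z0 = {0, 1, 2, 4}, keep only states in Sat with every successor in Z. Z1 = {0}; fixed.
Sat(AG a) = {0}
Sat((a | ~b) | (AG a)) = {0, 1, 2, 4, 6}
Sat(AX ((a | ~b) | (AG a))) = {s : every successor in {0, 1, 2, 4, 6}} = {0, 1, 2, 3, 7}
E[(b & a) U AX ((a | ~b) | (AG a))]: least fixpoint, start Z0 = Sat(AX ((a | ~b) | (AG a))) = {0, 1, 2, 3, 7}, add states in Sat(b & a) with some successor in Z. Z1 = {0, 1, 2, 3, 4, 7}; fixed.
Sat(E[(b & a) U AX ((a | ~b) | (AG a))]) = {0, 1, 2, 3, 4, 7}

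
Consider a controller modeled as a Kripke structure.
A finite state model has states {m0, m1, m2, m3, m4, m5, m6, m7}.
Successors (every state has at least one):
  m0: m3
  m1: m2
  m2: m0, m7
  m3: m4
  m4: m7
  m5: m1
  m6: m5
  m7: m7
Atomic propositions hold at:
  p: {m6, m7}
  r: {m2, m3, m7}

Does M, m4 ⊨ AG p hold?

AG p: greatest fixpoint, start Z0 = {m6, m7}, keep only states in Sat with every successor in Z. Z1 = {m7}; fixed.
Sat(AG p) = {m7}
m4 ∉ Sat(AG p) = {m7}, so the formula does not hold at m4.

No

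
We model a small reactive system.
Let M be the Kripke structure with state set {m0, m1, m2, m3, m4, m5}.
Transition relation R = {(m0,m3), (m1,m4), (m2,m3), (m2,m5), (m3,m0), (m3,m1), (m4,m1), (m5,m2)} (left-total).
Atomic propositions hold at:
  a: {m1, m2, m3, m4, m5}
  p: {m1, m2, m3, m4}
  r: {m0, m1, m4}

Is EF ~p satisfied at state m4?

No

Sat(~p) = {m0, m5}
EF ~p: least fixpoint, start Z0 = {m0, m5}, add states with some successor in Z. Z1 = {m0, m2, m3, m5}; fixed.
Sat(EF ~p) = {m0, m2, m3, m5}
m4 ∉ Sat(EF ~p) = {m0, m2, m3, m5}, so the formula does not hold at m4.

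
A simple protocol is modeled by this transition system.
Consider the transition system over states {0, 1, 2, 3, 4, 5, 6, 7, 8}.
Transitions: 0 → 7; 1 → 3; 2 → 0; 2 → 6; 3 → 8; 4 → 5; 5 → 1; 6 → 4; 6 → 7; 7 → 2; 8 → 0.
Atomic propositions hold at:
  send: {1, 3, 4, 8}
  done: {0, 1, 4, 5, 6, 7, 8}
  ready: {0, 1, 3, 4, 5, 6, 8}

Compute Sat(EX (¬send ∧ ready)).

{2, 4, 8}

Sat(¬send) = {0, 2, 5, 6, 7}
Sat(¬send ∧ ready) = {0, 5, 6}
Sat(EX (¬send ∧ ready)) = {s : some successor in {0, 5, 6}} = {2, 4, 8}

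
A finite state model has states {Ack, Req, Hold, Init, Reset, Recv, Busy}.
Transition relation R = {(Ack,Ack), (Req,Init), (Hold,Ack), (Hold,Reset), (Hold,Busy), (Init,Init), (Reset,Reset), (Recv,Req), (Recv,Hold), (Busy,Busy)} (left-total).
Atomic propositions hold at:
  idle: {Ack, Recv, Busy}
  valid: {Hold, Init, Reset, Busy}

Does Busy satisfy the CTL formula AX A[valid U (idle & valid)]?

Yes

Sat(idle & valid) = {Busy}
A[valid U (idle & valid)]: least fixpoint, start Z0 = Sat((idle & valid)) = {Busy}, add states in Sat(valid) with every successor in Z. Already a fixed point.
Sat(A[valid U (idle & valid)]) = {Busy}
Sat(AX A[valid U (idle & valid)]) = {s : every successor in {Busy}} = {Busy}
Busy ∈ Sat(AX A[valid U (idle & valid)]) = {Busy}, so the formula holds at Busy.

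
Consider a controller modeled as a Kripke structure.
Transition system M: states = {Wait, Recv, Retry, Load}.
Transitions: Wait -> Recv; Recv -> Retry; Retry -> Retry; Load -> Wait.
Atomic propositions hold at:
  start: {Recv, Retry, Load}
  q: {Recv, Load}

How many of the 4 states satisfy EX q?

1

Sat(EX q) = {s : some successor in {Recv, Load}} = {Wait}
|Sat(EX q)| = |{Wait}| = 1.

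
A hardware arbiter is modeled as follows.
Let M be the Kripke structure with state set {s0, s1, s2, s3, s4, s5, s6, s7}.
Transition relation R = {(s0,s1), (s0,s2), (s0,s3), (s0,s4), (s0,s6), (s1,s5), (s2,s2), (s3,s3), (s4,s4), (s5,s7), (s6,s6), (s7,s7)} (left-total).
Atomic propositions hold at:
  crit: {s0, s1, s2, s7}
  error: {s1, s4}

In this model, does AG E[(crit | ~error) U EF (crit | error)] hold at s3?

No

Sat(~error) = {s0, s2, s3, s5, s6, s7}
Sat(crit | ~error) = {s0, s1, s2, s3, s5, s6, s7}
Sat(crit | error) = {s0, s1, s2, s4, s7}
EF (crit | error): least fixpoint, start Z0 = {s0, s1, s2, s4, s7}, add states with some successor in Z. Z1 = {s0, s1, s2, s4, s5, s7}; fixed.
Sat(EF (crit | error)) = {s0, s1, s2, s4, s5, s7}
E[(crit | ~error) U EF (crit | error)]: least fixpoint, start Z0 = Sat(EF (crit | error)) = {s0, s1, s2, s4, s5, s7}, add states in Sat(crit | ~error) with some successor in Z. Already a fixed point.
Sat(E[(crit | ~error) U EF (crit | error)]) = {s0, s1, s2, s4, s5, s7}
AG E[(crit | ~error) U EF (crit | error)]: greatest fixpoint, start Z0 = {s0, s1, s2, s4, s5, s7}, keep only states in Sat with every successor in Z. Z1 = {s1, s2, s4, s5, s7}; fixed.
Sat(AG E[(crit | ~error) U EF (crit | error)]) = {s1, s2, s4, s5, s7}
s3 ∉ Sat(AG E[(crit | ~error) U EF (crit | error)]) = {s1, s2, s4, s5, s7}, so the formula does not hold at s3.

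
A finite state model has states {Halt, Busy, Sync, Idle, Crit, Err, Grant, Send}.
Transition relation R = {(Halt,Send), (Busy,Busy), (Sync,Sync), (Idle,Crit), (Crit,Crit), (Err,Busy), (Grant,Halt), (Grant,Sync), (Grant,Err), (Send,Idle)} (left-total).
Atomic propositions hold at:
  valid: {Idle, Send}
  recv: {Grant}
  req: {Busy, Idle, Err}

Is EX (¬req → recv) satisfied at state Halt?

No

Sat(¬req) = {Halt, Sync, Crit, Grant, Send}
Sat(¬req → recv) = {Busy, Idle, Err, Grant}
Sat(EX (¬req → recv)) = {s : some successor in {Busy, Idle, Err, Grant}} = {Busy, Err, Grant, Send}
Halt ∉ Sat(EX (¬req → recv)) = {Busy, Err, Grant, Send}, so the formula does not hold at Halt.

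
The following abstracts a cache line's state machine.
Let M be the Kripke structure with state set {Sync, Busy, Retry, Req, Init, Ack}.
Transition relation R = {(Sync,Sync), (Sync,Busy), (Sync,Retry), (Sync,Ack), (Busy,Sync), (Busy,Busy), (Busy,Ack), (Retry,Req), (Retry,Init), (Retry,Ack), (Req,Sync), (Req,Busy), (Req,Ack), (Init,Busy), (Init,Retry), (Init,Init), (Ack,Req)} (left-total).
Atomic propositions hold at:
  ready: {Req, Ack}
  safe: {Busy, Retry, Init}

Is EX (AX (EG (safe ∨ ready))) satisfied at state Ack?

No

Sat(safe ∨ ready) = {Busy, Retry, Req, Init, Ack}
EG (safe ∨ ready): greatest fixpoint, start Z0 = {Busy, Retry, Req, Init, Ack}, keep only states in Sat with some successor in Z. Already a fixed point.
Sat(EG (safe ∨ ready)) = {Busy, Retry, Req, Init, Ack}
Sat(AX (EG (safe ∨ ready))) = {s : every successor in {Busy, Retry, Req, Init, Ack}} = {Retry, Init, Ack}
Sat(EX (AX (EG (safe ∨ ready)))) = {s : some successor in {Retry, Init, Ack}} = {Sync, Busy, Retry, Req, Init}
Ack ∉ Sat(EX (AX (EG (safe ∨ ready)))) = {Sync, Busy, Retry, Req, Init}, so the formula does not hold at Ack.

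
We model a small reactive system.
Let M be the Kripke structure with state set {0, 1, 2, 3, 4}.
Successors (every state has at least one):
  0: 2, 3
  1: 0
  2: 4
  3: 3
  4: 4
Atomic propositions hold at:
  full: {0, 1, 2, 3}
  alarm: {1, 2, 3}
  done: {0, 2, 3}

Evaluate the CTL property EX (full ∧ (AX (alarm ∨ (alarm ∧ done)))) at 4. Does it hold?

Sat(alarm ∧ done) = {2, 3}
Sat(alarm ∨ (alarm ∧ done)) = {1, 2, 3}
Sat(AX (alarm ∨ (alarm ∧ done))) = {s : every successor in {1, 2, 3}} = {0, 3}
Sat(full ∧ (AX (alarm ∨ (alarm ∧ done)))) = {0, 3}
Sat(EX (full ∧ (AX (alarm ∨ (alarm ∧ done))))) = {s : some successor in {0, 3}} = {0, 1, 3}
4 ∉ Sat(EX (full ∧ (AX (alarm ∨ (alarm ∧ done))))) = {0, 1, 3}, so the formula does not hold at 4.

No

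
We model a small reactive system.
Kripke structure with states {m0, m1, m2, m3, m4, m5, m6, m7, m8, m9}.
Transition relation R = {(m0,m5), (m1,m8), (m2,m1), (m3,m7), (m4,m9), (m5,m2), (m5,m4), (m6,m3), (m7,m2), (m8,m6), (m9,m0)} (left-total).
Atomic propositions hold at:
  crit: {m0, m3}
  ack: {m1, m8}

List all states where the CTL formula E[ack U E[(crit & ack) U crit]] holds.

Sat(crit & ack) = ∅
E[(crit & ack) U crit]: least fixpoint, start Z0 = Sat(crit) = {m0, m3}, add states in Sat(crit & ack) with some successor in Z. Already a fixed point.
Sat(E[(crit & ack) U crit]) = {m0, m3}
E[ack U E[(crit & ack) U crit]]: least fixpoint, start Z0 = Sat(E[(crit & ack) U crit]) = {m0, m3}, add states in Sat(ack) with some successor in Z. Already a fixed point.
Sat(E[ack U E[(crit & ack) U crit]]) = {m0, m3}

{m0, m3}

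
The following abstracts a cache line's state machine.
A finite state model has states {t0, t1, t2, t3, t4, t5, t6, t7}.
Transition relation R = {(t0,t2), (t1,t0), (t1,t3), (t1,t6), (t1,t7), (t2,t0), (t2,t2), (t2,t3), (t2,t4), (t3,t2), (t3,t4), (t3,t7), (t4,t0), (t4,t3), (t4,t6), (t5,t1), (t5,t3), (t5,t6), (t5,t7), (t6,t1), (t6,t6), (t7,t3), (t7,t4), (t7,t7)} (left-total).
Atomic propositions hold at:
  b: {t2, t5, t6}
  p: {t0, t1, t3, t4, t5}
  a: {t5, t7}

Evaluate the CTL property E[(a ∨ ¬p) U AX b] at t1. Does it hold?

Sat(¬p) = {t2, t6, t7}
Sat(a ∨ ¬p) = {t2, t5, t6, t7}
Sat(AX b) = {s : every successor in {t2, t5, t6}} = {t0}
E[(a ∨ ¬p) U AX b]: least fixpoint, start Z0 = Sat(AX b) = {t0}, add states in Sat(a ∨ ¬p) with some successor in Z. Z1 = {t0, t2}; fixed.
Sat(E[(a ∨ ¬p) U AX b]) = {t0, t2}
t1 ∉ Sat(E[(a ∨ ¬p) U AX b]) = {t0, t2}, so the formula does not hold at t1.

No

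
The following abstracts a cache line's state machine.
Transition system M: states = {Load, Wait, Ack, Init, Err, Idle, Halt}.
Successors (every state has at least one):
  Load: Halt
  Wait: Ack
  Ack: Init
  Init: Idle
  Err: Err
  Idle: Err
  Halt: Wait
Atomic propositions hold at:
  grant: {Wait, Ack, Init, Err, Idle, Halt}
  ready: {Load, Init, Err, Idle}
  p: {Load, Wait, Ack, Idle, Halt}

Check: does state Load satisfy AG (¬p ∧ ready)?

No

Sat(¬p) = {Init, Err}
Sat(¬p ∧ ready) = {Init, Err}
AG (¬p ∧ ready): greatest fixpoint, start Z0 = {Init, Err}, keep only states in Sat with every successor in Z. Z1 = {Err}; fixed.
Sat(AG (¬p ∧ ready)) = {Err}
Load ∉ Sat(AG (¬p ∧ ready)) = {Err}, so the formula does not hold at Load.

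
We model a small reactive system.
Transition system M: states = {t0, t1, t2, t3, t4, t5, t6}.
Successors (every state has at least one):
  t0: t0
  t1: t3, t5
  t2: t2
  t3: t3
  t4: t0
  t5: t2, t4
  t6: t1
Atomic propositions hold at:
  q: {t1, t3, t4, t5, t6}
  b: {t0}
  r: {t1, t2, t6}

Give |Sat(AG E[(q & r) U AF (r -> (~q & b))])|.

3

Sat(q & r) = {t1, t6}
Sat(~q) = {t0, t2}
Sat(~q & b) = {t0}
Sat(r -> (~q & b)) = {t0, t3, t4, t5}
AF (r -> (~q & b)): least fixpoint, start Z0 = {t0, t3, t4, t5}, add states with every successor in Z. Z1 = {t0, t1, t3, t4, t5}; Z2 = {t0, t1, t3, t4, t5, t6}; fixed.
Sat(AF (r -> (~q & b))) = {t0, t1, t3, t4, t5, t6}
E[(q & r) U AF (r -> (~q & b))]: least fixpoint, start Z0 = Sat(AF (r -> (~q & b))) = {t0, t1, t3, t4, t5, t6}, add states in Sat(q & r) with some successor in Z. Already a fixed point.
Sat(E[(q & r) U AF (r -> (~q & b))]) = {t0, t1, t3, t4, t5, t6}
AG E[(q & r) U AF (r -> (~q & b))]: greatest fixpoint, start Z0 = {t0, t1, t3, t4, t5, t6}, keep only states in Sat with every successor in Z. Z1 = {t0, t1, t3, t4, t6}; Z2 = {t0, t3, t4, t6}; Z3 = {t0, t3, t4}; fixed.
Sat(AG E[(q & r) U AF (r -> (~q & b))]) = {t0, t3, t4}
|Sat(AG E[(q & r) U AF (r -> (~q & b))])| = |{t0, t3, t4}| = 3.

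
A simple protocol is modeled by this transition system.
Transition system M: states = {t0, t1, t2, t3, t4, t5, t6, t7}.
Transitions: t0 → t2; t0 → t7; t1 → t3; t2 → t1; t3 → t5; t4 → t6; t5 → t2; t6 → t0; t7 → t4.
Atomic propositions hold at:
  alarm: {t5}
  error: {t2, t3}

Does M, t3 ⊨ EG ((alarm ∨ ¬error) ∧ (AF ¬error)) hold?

No

Sat(¬error) = {t0, t1, t4, t5, t6, t7}
Sat(alarm ∨ ¬error) = {t0, t1, t4, t5, t6, t7}
AF ¬error: least fixpoint, start Z0 = {t0, t1, t4, t5, t6, t7}, add states with every successor in Z. Z1 = {t0, t1, t2, t3, t4, t5, t6, t7}; fixed.
Sat(AF ¬error) = {t0, t1, t2, t3, t4, t5, t6, t7}
Sat((alarm ∨ ¬error) ∧ (AF ¬error)) = {t0, t1, t4, t5, t6, t7}
EG ((alarm ∨ ¬error) ∧ (AF ¬error)): greatest fixpoint, start Z0 = {t0, t1, t4, t5, t6, t7}, keep only states in Sat with some successor in Z. Z1 = {t0, t4, t6, t7}; fixed.
Sat(EG ((alarm ∨ ¬error) ∧ (AF ¬error))) = {t0, t4, t6, t7}
t3 ∉ Sat(EG ((alarm ∨ ¬error) ∧ (AF ¬error))) = {t0, t4, t6, t7}, so the formula does not hold at t3.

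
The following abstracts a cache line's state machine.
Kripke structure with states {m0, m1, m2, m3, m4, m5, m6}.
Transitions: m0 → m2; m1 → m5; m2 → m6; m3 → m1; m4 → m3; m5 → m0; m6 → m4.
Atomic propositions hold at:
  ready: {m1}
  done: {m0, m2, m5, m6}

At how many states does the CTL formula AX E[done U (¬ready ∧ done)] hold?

Sat(¬ready) = {m0, m2, m3, m4, m5, m6}
Sat(¬ready ∧ done) = {m0, m2, m5, m6}
E[done U (¬ready ∧ done)]: least fixpoint, start Z0 = Sat((¬ready ∧ done)) = {m0, m2, m5, m6}, add states in Sat(done) with some successor in Z. Already a fixed point.
Sat(E[done U (¬ready ∧ done)]) = {m0, m2, m5, m6}
Sat(AX E[done U (¬ready ∧ done)]) = {s : every successor in {m0, m2, m5, m6}} = {m0, m1, m2, m5}
|Sat(AX E[done U (¬ready ∧ done)])| = |{m0, m1, m2, m5}| = 4.

4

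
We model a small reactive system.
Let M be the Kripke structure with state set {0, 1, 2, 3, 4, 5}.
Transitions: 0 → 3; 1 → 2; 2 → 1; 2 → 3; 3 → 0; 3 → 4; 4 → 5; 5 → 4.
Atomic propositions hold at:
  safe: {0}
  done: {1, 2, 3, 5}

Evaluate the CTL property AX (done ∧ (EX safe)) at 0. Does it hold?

Yes

Sat(EX safe) = {s : some successor in {0}} = {3}
Sat(done ∧ (EX safe)) = {3}
Sat(AX (done ∧ (EX safe))) = {s : every successor in {3}} = {0}
0 ∈ Sat(AX (done ∧ (EX safe))) = {0}, so the formula holds at 0.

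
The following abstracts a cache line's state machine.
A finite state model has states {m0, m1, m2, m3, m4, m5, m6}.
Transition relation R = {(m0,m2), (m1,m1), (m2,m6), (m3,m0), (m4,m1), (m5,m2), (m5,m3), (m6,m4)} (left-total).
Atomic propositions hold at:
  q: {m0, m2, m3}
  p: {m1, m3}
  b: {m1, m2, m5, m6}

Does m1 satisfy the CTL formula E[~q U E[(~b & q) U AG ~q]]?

Yes

Sat(~q) = {m1, m4, m5, m6}
Sat(~b) = {m0, m3, m4}
Sat(~b & q) = {m0, m3}
AG ~q: greatest fixpoint, start Z0 = {m1, m4, m5, m6}, keep only states in Sat with every successor in Z. Z1 = {m1, m4, m6}; fixed.
Sat(AG ~q) = {m1, m4, m6}
E[(~b & q) U AG ~q]: least fixpoint, start Z0 = Sat(AG ~q) = {m1, m4, m6}, add states in Sat(~b & q) with some successor in Z. Already a fixed point.
Sat(E[(~b & q) U AG ~q]) = {m1, m4, m6}
E[~q U E[(~b & q) U AG ~q]]: least fixpoint, start Z0 = Sat(E[(~b & q) U AG ~q]) = {m1, m4, m6}, add states in Sat(~q) with some successor in Z. Already a fixed point.
Sat(E[~q U E[(~b & q) U AG ~q]]) = {m1, m4, m6}
m1 ∈ Sat(E[~q U E[(~b & q) U AG ~q]]) = {m1, m4, m6}, so the formula holds at m1.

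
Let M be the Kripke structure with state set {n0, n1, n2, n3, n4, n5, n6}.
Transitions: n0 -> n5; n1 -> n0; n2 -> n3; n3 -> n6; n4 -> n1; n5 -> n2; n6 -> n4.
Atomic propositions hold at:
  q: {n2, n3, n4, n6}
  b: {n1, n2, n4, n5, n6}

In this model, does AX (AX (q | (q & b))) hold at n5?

Yes

Sat(q & b) = {n2, n4, n6}
Sat(q | (q & b)) = {n2, n3, n4, n6}
Sat(AX (q | (q & b))) = {s : every successor in {n2, n3, n4, n6}} = {n2, n3, n5, n6}
Sat(AX (AX (q | (q & b)))) = {s : every successor in {n2, n3, n5, n6}} = {n0, n2, n3, n5}
n5 ∈ Sat(AX (AX (q | (q & b)))) = {n0, n2, n3, n5}, so the formula holds at n5.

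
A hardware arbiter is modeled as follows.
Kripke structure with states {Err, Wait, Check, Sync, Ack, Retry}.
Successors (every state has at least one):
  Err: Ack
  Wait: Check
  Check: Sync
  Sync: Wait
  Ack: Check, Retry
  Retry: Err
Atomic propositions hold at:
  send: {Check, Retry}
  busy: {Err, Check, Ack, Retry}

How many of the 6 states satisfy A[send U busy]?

A[send U busy]: least fixpoint, start Z0 = Sat(busy) = {Err, Check, Ack, Retry}, add states in Sat(send) with every successor in Z. Already a fixed point.
Sat(A[send U busy]) = {Err, Check, Ack, Retry}
|Sat(A[send U busy])| = |{Err, Check, Ack, Retry}| = 4.

4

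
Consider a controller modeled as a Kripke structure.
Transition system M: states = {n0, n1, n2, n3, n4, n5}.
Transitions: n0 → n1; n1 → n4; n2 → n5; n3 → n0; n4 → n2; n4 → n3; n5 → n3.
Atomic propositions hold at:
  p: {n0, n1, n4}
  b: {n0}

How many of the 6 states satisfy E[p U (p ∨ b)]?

3

Sat(p ∨ b) = {n0, n1, n4}
E[p U (p ∨ b)]: least fixpoint, start Z0 = Sat((p ∨ b)) = {n0, n1, n4}, add states in Sat(p) with some successor in Z. Already a fixed point.
Sat(E[p U (p ∨ b)]) = {n0, n1, n4}
|Sat(E[p U (p ∨ b)])| = |{n0, n1, n4}| = 3.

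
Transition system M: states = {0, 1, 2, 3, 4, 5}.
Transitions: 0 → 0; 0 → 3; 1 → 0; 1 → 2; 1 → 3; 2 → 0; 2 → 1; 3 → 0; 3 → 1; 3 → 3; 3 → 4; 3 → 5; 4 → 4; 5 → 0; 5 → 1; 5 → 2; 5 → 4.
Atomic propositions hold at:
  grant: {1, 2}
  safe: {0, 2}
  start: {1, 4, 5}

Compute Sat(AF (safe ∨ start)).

Sat(safe ∨ start) = {0, 1, 2, 4, 5}
AF (safe ∨ start): least fixpoint, start Z0 = {0, 1, 2, 4, 5}, add states with every successor in Z. Already a fixed point.
Sat(AF (safe ∨ start)) = {0, 1, 2, 4, 5}

{0, 1, 2, 4, 5}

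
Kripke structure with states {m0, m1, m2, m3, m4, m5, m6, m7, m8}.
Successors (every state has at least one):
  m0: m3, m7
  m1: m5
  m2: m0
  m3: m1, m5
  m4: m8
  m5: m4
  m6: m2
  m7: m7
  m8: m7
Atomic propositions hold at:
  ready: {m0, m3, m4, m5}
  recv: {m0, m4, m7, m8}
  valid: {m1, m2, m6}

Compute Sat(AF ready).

AF ready: least fixpoint, start Z0 = {m0, m3, m4, m5}, add states with every successor in Z. Z1 = {m0, m1, m2, m3, m4, m5}; Z2 = {m0, m1, m2, m3, m4, m5, m6}; fixed.
Sat(AF ready) = {m0, m1, m2, m3, m4, m5, m6}

{m0, m1, m2, m3, m4, m5, m6}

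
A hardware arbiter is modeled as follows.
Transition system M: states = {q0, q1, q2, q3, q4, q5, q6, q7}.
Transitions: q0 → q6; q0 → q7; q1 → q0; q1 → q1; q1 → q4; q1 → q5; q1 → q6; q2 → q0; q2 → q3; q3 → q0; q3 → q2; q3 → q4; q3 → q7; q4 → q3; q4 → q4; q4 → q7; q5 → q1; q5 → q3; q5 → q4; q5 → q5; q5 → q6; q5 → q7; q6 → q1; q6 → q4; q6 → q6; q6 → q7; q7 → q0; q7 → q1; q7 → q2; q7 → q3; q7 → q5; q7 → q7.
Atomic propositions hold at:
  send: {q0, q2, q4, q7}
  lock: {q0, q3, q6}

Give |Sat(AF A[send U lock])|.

4

A[send U lock]: least fixpoint, start Z0 = Sat(lock) = {q0, q3, q6}, add states in Sat(send) with every successor in Z. Z1 = {q0, q2, q3, q6}; fixed.
Sat(A[send U lock]) = {q0, q2, q3, q6}
AF A[send U lock]: least fixpoint, start Z0 = {q0, q2, q3, q6}, add states with every successor in Z. Already a fixed point.
Sat(AF A[send U lock]) = {q0, q2, q3, q6}
|Sat(AF A[send U lock])| = |{q0, q2, q3, q6}| = 4.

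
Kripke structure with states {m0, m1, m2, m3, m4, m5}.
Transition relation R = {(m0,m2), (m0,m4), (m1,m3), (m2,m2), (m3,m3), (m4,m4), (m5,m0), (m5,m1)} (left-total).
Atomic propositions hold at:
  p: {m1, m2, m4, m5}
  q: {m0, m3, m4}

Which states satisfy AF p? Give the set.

AF p: least fixpoint, start Z0 = {m1, m2, m4, m5}, add states with every successor in Z. Z1 = {m0, m1, m2, m4, m5}; fixed.
Sat(AF p) = {m0, m1, m2, m4, m5}

{m0, m1, m2, m4, m5}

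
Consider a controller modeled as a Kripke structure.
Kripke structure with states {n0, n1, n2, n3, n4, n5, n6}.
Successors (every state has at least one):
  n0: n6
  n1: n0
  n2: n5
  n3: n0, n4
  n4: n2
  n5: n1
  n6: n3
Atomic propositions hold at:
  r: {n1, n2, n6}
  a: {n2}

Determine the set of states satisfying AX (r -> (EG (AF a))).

{n1, n2, n3, n6}

AF a: least fixpoint, start Z0 = {n2}, add states with every successor in Z. Z1 = {n2, n4}; fixed.
Sat(AF a) = {n2, n4}
EG (AF a): greatest fixpoint, start Z0 = {n2, n4}, keep only states in Sat with some successor in Z. Z1 = {n4}; Z2 = ∅; fixed.
Sat(EG (AF a)) = ∅
Sat(r -> (EG (AF a))) = {n0, n3, n4, n5}
Sat(AX (r -> (EG (AF a)))) = {s : every successor in {n0, n3, n4, n5}} = {n1, n2, n3, n6}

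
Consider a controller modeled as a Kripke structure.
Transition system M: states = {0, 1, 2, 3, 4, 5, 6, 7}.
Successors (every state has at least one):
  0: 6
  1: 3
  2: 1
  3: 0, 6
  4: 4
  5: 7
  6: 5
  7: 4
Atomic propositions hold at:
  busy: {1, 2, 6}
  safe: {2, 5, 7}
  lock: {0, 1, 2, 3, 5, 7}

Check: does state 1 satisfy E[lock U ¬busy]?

Yes

Sat(¬busy) = {0, 3, 4, 5, 7}
E[lock U ¬busy]: least fixpoint, start Z0 = Sat(¬busy) = {0, 3, 4, 5, 7}, add states in Sat(lock) with some successor in Z. Z1 = {0, 1, 3, 4, 5, 7}; Z2 = {0, 1, 2, 3, 4, 5, 7}; fixed.
Sat(E[lock U ¬busy]) = {0, 1, 2, 3, 4, 5, 7}
1 ∈ Sat(E[lock U ¬busy]) = {0, 1, 2, 3, 4, 5, 7}, so the formula holds at 1.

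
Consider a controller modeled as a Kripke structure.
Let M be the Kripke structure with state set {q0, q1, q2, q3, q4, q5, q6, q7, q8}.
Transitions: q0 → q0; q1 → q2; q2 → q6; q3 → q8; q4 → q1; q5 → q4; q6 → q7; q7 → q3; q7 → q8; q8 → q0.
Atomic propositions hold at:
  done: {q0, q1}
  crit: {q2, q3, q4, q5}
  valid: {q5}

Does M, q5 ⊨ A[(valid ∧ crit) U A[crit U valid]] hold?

Sat(valid ∧ crit) = {q5}
A[crit U valid]: least fixpoint, start Z0 = Sat(valid) = {q5}, add states in Sat(crit) with every successor in Z. Already a fixed point.
Sat(A[crit U valid]) = {q5}
A[(valid ∧ crit) U A[crit U valid]]: least fixpoint, start Z0 = Sat(A[crit U valid]) = {q5}, add states in Sat(valid ∧ crit) with every successor in Z. Already a fixed point.
Sat(A[(valid ∧ crit) U A[crit U valid]]) = {q5}
q5 ∈ Sat(A[(valid ∧ crit) U A[crit U valid]]) = {q5}, so the formula holds at q5.

Yes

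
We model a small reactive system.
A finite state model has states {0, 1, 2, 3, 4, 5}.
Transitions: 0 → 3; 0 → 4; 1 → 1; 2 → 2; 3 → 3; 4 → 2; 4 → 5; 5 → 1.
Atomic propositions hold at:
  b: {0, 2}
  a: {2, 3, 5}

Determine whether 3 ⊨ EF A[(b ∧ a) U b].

No

Sat(b ∧ a) = {2}
A[(b ∧ a) U b]: least fixpoint, start Z0 = Sat(b) = {0, 2}, add states in Sat(b ∧ a) with every successor in Z. Already a fixed point.
Sat(A[(b ∧ a) U b]) = {0, 2}
EF A[(b ∧ a) U b]: least fixpoint, start Z0 = {0, 2}, add states with some successor in Z. Z1 = {0, 2, 4}; fixed.
Sat(EF A[(b ∧ a) U b]) = {0, 2, 4}
3 ∉ Sat(EF A[(b ∧ a) U b]) = {0, 2, 4}, so the formula does not hold at 3.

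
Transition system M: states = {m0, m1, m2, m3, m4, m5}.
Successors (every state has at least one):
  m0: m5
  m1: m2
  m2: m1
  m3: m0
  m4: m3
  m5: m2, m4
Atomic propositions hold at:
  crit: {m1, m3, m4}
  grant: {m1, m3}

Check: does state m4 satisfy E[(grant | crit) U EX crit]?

Sat(grant | crit) = {m1, m3, m4}
Sat(EX crit) = {s : some successor in {m1, m3, m4}} = {m2, m4, m5}
E[(grant | crit) U EX crit]: least fixpoint, start Z0 = Sat(EX crit) = {m2, m4, m5}, add states in Sat(grant | crit) with some successor in Z. Z1 = {m1, m2, m4, m5}; fixed.
Sat(E[(grant | crit) U EX crit]) = {m1, m2, m4, m5}
m4 ∈ Sat(E[(grant | crit) U EX crit]) = {m1, m2, m4, m5}, so the formula holds at m4.

Yes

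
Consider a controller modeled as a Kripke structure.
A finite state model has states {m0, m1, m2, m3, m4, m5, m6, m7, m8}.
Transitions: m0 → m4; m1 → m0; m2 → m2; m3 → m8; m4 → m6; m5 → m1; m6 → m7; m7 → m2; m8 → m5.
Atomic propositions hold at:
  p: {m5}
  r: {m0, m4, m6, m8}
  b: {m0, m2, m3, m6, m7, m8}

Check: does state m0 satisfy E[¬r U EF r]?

Sat(¬r) = {m1, m2, m3, m5, m7}
EF r: least fixpoint, start Z0 = {m0, m4, m6, m8}, add states with some successor in Z. Z1 = {m0, m1, m3, m4, m6, m8}; Z2 = {m0, m1, m3, m4, m5, m6, m8}; fixed.
Sat(EF r) = {m0, m1, m3, m4, m5, m6, m8}
E[¬r U EF r]: least fixpoint, start Z0 = Sat(EF r) = {m0, m1, m3, m4, m5, m6, m8}, add states in Sat(¬r) with some successor in Z. Already a fixed point.
Sat(E[¬r U EF r]) = {m0, m1, m3, m4, m5, m6, m8}
m0 ∈ Sat(E[¬r U EF r]) = {m0, m1, m3, m4, m5, m6, m8}, so the formula holds at m0.

Yes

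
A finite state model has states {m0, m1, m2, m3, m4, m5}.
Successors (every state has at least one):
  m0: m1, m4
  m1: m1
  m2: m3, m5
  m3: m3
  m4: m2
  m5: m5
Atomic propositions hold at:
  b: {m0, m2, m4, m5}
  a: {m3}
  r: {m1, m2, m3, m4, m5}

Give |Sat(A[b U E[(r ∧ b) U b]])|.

4

Sat(r ∧ b) = {m2, m4, m5}
E[(r ∧ b) U b]: least fixpoint, start Z0 = Sat(b) = {m0, m2, m4, m5}, add states in Sat(r ∧ b) with some successor in Z. Already a fixed point.
Sat(E[(r ∧ b) U b]) = {m0, m2, m4, m5}
A[b U E[(r ∧ b) U b]]: least fixpoint, start Z0 = Sat(E[(r ∧ b) U b]) = {m0, m2, m4, m5}, add states in Sat(b) with every successor in Z. Already a fixed point.
Sat(A[b U E[(r ∧ b) U b]]) = {m0, m2, m4, m5}
|Sat(A[b U E[(r ∧ b) U b]])| = |{m0, m2, m4, m5}| = 4.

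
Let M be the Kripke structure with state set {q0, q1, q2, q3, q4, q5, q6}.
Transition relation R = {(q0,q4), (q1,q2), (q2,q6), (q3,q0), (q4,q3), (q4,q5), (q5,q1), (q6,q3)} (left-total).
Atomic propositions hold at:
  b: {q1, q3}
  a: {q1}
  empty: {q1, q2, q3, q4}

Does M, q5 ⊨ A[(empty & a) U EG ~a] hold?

Sat(empty & a) = {q1}
Sat(~a) = {q0, q2, q3, q4, q5, q6}
EG ~a: greatest fixpoint, start Z0 = {q0, q2, q3, q4, q5, q6}, keep only states in Sat with some successor in Z. Z1 = {q0, q2, q3, q4, q6}; fixed.
Sat(EG ~a) = {q0, q2, q3, q4, q6}
A[(empty & a) U EG ~a]: least fixpoint, start Z0 = Sat(EG ~a) = {q0, q2, q3, q4, q6}, add states in Sat(empty & a) with every successor in Z. Z1 = {q0, q1, q2, q3, q4, q6}; fixed.
Sat(A[(empty & a) U EG ~a]) = {q0, q1, q2, q3, q4, q6}
q5 ∉ Sat(A[(empty & a) U EG ~a]) = {q0, q1, q2, q3, q4, q6}, so the formula does not hold at q5.

No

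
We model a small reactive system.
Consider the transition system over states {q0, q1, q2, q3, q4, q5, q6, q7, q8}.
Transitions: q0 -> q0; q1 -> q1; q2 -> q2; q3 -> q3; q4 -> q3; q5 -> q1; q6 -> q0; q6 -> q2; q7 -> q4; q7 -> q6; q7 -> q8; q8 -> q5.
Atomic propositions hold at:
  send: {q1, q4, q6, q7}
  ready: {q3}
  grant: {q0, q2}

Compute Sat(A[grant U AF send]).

AF send: least fixpoint, start Z0 = {q1, q4, q6, q7}, add states with every successor in Z. Z1 = {q1, q4, q5, q6, q7}; Z2 = {q1, q4, q5, q6, q7, q8}; fixed.
Sat(AF send) = {q1, q4, q5, q6, q7, q8}
A[grant U AF send]: least fixpoint, start Z0 = Sat(AF send) = {q1, q4, q5, q6, q7, q8}, add states in Sat(grant) with every successor in Z. Already a fixed point.
Sat(A[grant U AF send]) = {q1, q4, q5, q6, q7, q8}

{q1, q4, q5, q6, q7, q8}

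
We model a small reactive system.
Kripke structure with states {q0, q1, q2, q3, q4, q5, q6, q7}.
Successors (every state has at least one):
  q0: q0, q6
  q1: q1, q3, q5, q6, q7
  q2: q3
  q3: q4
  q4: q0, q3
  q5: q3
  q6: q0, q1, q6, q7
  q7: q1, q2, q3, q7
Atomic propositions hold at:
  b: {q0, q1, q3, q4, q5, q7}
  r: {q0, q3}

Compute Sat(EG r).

{q0}

EG r: greatest fixpoint, start Z0 = {q0, q3}, keep only states in Sat with some successor in Z. Z1 = {q0}; fixed.
Sat(EG r) = {q0}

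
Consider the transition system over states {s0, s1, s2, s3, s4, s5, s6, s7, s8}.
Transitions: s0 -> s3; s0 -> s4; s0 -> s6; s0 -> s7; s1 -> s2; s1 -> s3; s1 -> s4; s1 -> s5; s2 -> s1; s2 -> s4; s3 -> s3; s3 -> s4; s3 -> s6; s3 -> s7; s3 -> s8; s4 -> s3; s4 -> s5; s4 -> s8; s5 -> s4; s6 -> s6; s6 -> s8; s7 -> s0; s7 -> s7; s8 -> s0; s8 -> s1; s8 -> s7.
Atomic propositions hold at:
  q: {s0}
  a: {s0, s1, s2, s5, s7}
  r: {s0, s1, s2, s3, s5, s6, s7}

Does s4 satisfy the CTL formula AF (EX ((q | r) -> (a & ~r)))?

Yes

Sat(q | r) = {s0, s1, s2, s3, s5, s6, s7}
Sat(~r) = {s4, s8}
Sat(a & ~r) = ∅
Sat((q | r) -> (a & ~r)) = {s4, s8}
Sat(EX ((q | r) -> (a & ~r))) = {s : some successor in {s4, s8}} = {s0, s1, s2, s3, s4, s5, s6}
AF (EX ((q | r) -> (a & ~r))): least fixpoint, start Z0 = {s0, s1, s2, s3, s4, s5, s6}, add states with every successor in Z. Already a fixed point.
Sat(AF (EX ((q | r) -> (a & ~r)))) = {s0, s1, s2, s3, s4, s5, s6}
s4 ∈ Sat(AF (EX ((q | r) -> (a & ~r)))) = {s0, s1, s2, s3, s4, s5, s6}, so the formula holds at s4.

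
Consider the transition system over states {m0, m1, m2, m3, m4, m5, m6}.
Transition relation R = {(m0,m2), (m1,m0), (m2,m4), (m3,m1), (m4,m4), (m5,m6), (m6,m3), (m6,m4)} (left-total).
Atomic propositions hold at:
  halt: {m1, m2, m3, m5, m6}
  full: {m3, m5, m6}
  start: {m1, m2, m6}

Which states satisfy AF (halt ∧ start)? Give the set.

{m0, m1, m2, m3, m5, m6}

Sat(halt ∧ start) = {m1, m2, m6}
AF (halt ∧ start): least fixpoint, start Z0 = {m1, m2, m6}, add states with every successor in Z. Z1 = {m0, m1, m2, m3, m5, m6}; fixed.
Sat(AF (halt ∧ start)) = {m0, m1, m2, m3, m5, m6}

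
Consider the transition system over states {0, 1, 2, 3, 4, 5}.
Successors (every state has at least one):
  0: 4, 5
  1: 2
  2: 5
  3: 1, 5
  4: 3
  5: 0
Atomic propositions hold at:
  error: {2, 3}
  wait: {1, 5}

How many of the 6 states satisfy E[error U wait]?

E[error U wait]: least fixpoint, start Z0 = Sat(wait) = {1, 5}, add states in Sat(error) with some successor in Z. Z1 = {1, 2, 3, 5}; fixed.
Sat(E[error U wait]) = {1, 2, 3, 5}
|Sat(E[error U wait])| = |{1, 2, 3, 5}| = 4.

4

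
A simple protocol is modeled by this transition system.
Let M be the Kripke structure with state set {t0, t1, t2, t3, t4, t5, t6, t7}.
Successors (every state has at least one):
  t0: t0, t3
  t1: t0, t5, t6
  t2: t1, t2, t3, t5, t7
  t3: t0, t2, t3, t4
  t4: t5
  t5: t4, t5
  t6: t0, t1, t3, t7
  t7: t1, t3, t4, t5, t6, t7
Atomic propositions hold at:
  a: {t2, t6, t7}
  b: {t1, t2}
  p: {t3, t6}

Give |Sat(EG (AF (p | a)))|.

Sat(p | a) = {t2, t3, t6, t7}
AF (p | a): least fixpoint, start Z0 = {t2, t3, t6, t7}, add states with every successor in Z. Already a fixed point.
Sat(AF (p | a)) = {t2, t3, t6, t7}
EG (AF (p | a)): greatest fixpoint, start Z0 = {t2, t3, t6, t7}, keep only states in Sat with some successor in Z. Already a fixed point.
Sat(EG (AF (p | a))) = {t2, t3, t6, t7}
|Sat(EG (AF (p | a)))| = |{t2, t3, t6, t7}| = 4.

4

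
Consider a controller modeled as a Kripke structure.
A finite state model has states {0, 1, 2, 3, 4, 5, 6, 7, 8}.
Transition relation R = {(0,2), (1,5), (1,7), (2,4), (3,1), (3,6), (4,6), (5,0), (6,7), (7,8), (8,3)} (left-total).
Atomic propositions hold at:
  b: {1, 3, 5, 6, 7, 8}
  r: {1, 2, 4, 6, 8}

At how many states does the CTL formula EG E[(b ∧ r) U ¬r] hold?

Sat(b ∧ r) = {1, 6, 8}
Sat(¬r) = {0, 3, 5, 7}
E[(b ∧ r) U ¬r]: least fixpoint, start Z0 = Sat(¬r) = {0, 3, 5, 7}, add states in Sat(b ∧ r) with some successor in Z. Z1 = {0, 1, 3, 5, 6, 7, 8}; fixed.
Sat(E[(b ∧ r) U ¬r]) = {0, 1, 3, 5, 6, 7, 8}
EG E[(b ∧ r) U ¬r]: greatest fixpoint, start Z0 = {0, 1, 3, 5, 6, 7, 8}, keep only states in Sat with some successor in Z. Z1 = {1, 3, 5, 6, 7, 8}; Z2 = {1, 3, 6, 7, 8}; fixed.
Sat(EG E[(b ∧ r) U ¬r]) = {1, 3, 6, 7, 8}
|Sat(EG E[(b ∧ r) U ¬r])| = |{1, 3, 6, 7, 8}| = 5.

5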